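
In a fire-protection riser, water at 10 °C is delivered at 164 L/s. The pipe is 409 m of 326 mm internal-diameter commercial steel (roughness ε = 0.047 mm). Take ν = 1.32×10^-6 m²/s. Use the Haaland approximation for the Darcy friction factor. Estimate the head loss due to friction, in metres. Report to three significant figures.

h_f ≈ 3.65 m

V = 4Q/(πD²) = 4·0.164/(π·0.326²) = 1.965 m/s
Re = VD/ν = 1.965·0.326/1.32×10^-6 = 4.85×10^5 → turbulent
ε/D = 0.047/326 = 1.44×10^-4
Haaland: f = 0.01478
h_f = f(L/D)V²/(2g) = 0.01478·(409/0.326)·1.965²/(2·9.81) = 3.650 m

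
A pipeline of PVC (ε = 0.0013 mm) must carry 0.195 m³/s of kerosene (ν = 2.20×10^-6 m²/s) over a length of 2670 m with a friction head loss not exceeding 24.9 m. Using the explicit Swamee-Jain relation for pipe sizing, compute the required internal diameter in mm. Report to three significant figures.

D ≈ 349 mm

Swamee-Jain (Type III): D = 0.66·[ε^1.25·(LQ²/(gh_f))^4.75 + ν·Q^9.4·(L/(gh_f))^5.2]^0.04
LQ²/(gh_f) = 0.4156; L/(gh_f) = 10.93
Term 1 = ε^1.25·(…)^4.75 = 6.78×10^-10; Term 2 = ν·Q^9.4·(…)^5.2 = 1.17×10^-7
D = 0.66·(6.78×10^-10 + 1.17×10^-7)^0.04 = 0.3487 m = 349 mm
Check: V = 2.04 m/s, Re = 3.24×10^5, f = 0.01422, h_f = 23.1 m ≈ 24.9 m ✓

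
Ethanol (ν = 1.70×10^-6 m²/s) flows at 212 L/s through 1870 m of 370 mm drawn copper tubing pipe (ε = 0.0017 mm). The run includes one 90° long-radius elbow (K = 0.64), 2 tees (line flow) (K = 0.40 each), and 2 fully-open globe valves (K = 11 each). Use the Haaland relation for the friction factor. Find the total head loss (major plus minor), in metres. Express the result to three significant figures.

H_L ≈ 18.1 m

V = 4Q/(πD²) = 1.972 m/s; V²/2g = 0.1981 m
Re = 4.29×10^5, ε/D = 4.59×10^-6 → f = 0.01347 (Haaland)
Major: h_f = f(L/D)·V²/2g = 0.01347·5054·0.1981 = 13.49 m
Minor: ΣK = 23.4; h_m = ΣK·V²/2g = 4.645 m
Total H_L = 13.49 + 4.645 = 18.14 m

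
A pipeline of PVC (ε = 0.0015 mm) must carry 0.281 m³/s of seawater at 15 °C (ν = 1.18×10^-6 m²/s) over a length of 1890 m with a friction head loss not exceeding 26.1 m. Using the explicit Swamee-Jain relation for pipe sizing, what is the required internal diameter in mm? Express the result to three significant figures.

Swamee-Jain (Type III): D = 0.66·[ε^1.25·(LQ²/(gh_f))^4.75 + ν·Q^9.4·(L/(gh_f))^5.2]^0.04
LQ²/(gh_f) = 0.5829; L/(gh_f) = 7.382
Term 1 = ε^1.25·(…)^4.75 = 4.04×10^-9; Term 2 = ν·Q^9.4·(…)^5.2 = 2.54×10^-7
D = 0.66·(4.04×10^-9 + 2.54×10^-7)^0.04 = 0.3597 m = 360 mm
Check: V = 2.76 m/s, Re = 8.43×10^5, f = 0.01204, h_f = 24.6 m ≈ 26.1 m ✓

D ≈ 360 mm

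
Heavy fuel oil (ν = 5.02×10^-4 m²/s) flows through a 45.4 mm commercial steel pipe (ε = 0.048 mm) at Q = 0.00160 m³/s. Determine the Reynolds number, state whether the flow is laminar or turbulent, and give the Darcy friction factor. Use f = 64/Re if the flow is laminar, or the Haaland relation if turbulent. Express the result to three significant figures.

V = 4Q/(πD²) = 0.9884 m/s
Re = VD/ν = 0.9884·0.0454/5.02×10^-4 = 89.4
Re < 2300 → laminar → f = 64/Re = 0.7160

Re ≈ 89.4; laminar; f = 64/Re ≈ 0.716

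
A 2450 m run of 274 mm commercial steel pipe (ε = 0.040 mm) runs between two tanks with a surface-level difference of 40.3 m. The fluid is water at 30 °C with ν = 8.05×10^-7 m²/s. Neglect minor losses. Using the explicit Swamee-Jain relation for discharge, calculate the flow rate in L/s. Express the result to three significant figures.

Q ≈ 147 L/s

Swamee-Jain (Type II): Q = -0.965·√(gD⁵h_f/L)·ln[ε/(3.7D) + √(3.17ν²L/(gD³h_f))]
√(gD⁵h_f/L) = √(9.81·0.274⁵·40.3/2450) = 0.01579
ε/(3.7D) = 3.95×10^-5; √(3.17ν²L/(gD³h_f)) = 2.49×10^-5
Q = -0.965·0.01579·ln(6.433×10^-5) = 0.1470 m³/s
Check: V = 2.49 m/s, Re = 8.49×10^5, f = 0.01430, h_f = 40.5 m ≈ 40.3 m ✓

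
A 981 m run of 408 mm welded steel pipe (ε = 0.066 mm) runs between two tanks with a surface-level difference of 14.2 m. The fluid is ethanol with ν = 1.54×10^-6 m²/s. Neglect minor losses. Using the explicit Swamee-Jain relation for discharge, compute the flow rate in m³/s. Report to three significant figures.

Q ≈ 0.369 m³/s

Swamee-Jain (Type II): Q = -0.965·√(gD⁵h_f/L)·ln[ε/(3.7D) + √(3.17ν²L/(gD³h_f))]
√(gD⁵h_f/L) = √(9.81·0.408⁵·14.2/981) = 0.04007
ε/(3.7D) = 4.37×10^-5; √(3.17ν²L/(gD³h_f)) = 2.79×10^-5
Q = -0.965·0.04007·ln(7.164×10^-5) = 0.3690 m³/s
Check: V = 2.82 m/s, Re = 7.48×10^5, f = 0.01463, h_f = 14.3 m ≈ 14.2 m ✓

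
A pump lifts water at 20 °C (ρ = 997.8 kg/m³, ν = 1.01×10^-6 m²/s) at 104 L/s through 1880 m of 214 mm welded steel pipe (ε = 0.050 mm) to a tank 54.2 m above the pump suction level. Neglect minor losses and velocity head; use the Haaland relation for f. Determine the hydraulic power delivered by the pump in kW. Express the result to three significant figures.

V = 4Q/(πD²) = 2.891 m/s; Re = 6.13×10^5; ε/D = 2.34×10^-4; f = 0.01537
h_f = f(L/D)V²/2g = 57.55 m
Total head H = z + h_f = 54.2 + 57.55 = 111.7 m
P_hyd = ρgQH = 997.8·9.81·0.104·111.7 = 113.8 kW

P_hyd ≈ 114 kW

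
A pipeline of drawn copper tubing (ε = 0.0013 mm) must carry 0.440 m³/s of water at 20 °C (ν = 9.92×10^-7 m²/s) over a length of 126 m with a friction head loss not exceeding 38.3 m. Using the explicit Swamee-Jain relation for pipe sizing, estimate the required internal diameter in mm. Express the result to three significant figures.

D ≈ 223 mm

Swamee-Jain (Type III): D = 0.66·[ε^1.25·(LQ²/(gh_f))^4.75 + ν·Q^9.4·(L/(gh_f))^5.2]^0.04
LQ²/(gh_f) = 0.06492; L/(gh_f) = 0.3354
Term 1 = ε^1.25·(…)^4.75 = 1.00×10^-13; Term 2 = ν·Q^9.4·(…)^5.2 = 1.51×10^-12
D = 0.66·(1.00×10^-13 + 1.51×10^-12)^0.04 = 0.2227 m = 223 mm
Check: V = 11.3 m/s, Re = 2.54×10^6, f = 0.01024, h_f = 37.7 m ≈ 38.3 m ✓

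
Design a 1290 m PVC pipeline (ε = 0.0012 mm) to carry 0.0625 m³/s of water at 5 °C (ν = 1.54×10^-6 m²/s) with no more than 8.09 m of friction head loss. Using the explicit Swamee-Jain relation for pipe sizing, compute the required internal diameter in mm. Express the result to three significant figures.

Swamee-Jain (Type III): D = 0.66·[ε^1.25·(LQ²/(gh_f))^4.75 + ν·Q^9.4·(L/(gh_f))^5.2]^0.04
LQ²/(gh_f) = 0.06349; L/(gh_f) = 16.25
Term 1 = ε^1.25·(…)^4.75 = 8.16×10^-14; Term 2 = ν·Q^9.4·(…)^5.2 = 1.47×10^-11
D = 0.66·(8.16×10^-14 + 1.47×10^-11)^0.04 = 0.2434 m = 243 mm
Check: V = 1.34 m/s, Re = 2.12×10^5, f = 0.01540, h_f = 7.51 m ≈ 8.09 m ✓

D ≈ 243 mm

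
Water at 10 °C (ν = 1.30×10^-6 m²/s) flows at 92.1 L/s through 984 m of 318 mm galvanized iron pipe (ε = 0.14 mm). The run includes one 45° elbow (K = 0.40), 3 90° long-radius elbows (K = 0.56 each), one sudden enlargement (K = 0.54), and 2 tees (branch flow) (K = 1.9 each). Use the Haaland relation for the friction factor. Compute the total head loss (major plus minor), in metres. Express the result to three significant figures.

H_L ≈ 4.21 m

V = 4Q/(πD²) = 1.160 m/s; V²/2g = 0.06854 m
Re = 2.84×10^5, ε/D = 4.40×10^-4 → f = 0.01779 (Haaland)
Major: h_f = f(L/D)·V²/2g = 0.01779·3094·0.06854 = 3.773 m
Minor: ΣK = 6.42; h_m = ΣK·V²/2g = 0.4400 m
Total H_L = 3.773 + 0.4400 = 4.213 m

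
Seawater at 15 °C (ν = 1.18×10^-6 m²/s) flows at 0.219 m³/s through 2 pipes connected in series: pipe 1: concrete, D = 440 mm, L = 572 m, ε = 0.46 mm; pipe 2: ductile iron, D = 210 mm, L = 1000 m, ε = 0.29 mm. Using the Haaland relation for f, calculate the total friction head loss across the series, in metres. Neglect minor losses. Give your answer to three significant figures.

Pipe 1: V = 1.440 m/s, Re = 5.37×10^5, ε/D = 0.00105, f = 0.02036, h_1 = f(L/D)V²/2g = 2.799 m
Pipe 2: V = 6.323 m/s, Re = 1.13×10^6, ε/D = 0.00138, f = 0.02150, h_2 = f(L/D)V²/2g = 208.7 m
Series → Q common, losses add: H = Σh = 211.5 m

H ≈ 211 m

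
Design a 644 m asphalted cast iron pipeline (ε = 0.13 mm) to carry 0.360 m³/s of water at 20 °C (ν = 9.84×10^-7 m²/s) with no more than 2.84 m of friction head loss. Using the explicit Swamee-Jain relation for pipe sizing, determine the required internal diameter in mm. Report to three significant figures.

Swamee-Jain (Type III): D = 0.66·[ε^1.25·(LQ²/(gh_f))^4.75 + ν·Q^9.4·(L/(gh_f))^5.2]^0.04
LQ²/(gh_f) = 2.996; L/(gh_f) = 23.12
Term 1 = ε^1.25·(…)^4.75 = 0.00255; Term 2 = ν·Q^9.4·(…)^5.2 = 8.21×10^-4
D = 0.66·(0.00255 + 8.21×10^-4)^0.04 = 0.5256 m = 526 mm
Check: V = 1.66 m/s, Re = 8.86×10^5, f = 0.01536, h_f = 2.64 m ≈ 2.84 m ✓

D ≈ 526 mm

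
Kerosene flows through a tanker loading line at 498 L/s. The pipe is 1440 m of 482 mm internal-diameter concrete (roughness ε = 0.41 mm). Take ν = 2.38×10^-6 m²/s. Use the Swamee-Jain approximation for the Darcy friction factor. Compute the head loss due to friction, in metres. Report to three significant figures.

V = 4Q/(πD²) = 4·0.498/(π·0.482²) = 2.729 m/s
Re = VD/ν = 2.729·0.482/2.38×10^-6 = 5.53×10^5 → turbulent
ε/D = 0.41/482 = 8.51×10^-4
Swamee-Jain: f = 0.01961
h_f = f(L/D)V²/(2g) = 0.01961·(1440/0.482)·2.729²/(2·9.81) = 22.24 m

h_f ≈ 22.2 m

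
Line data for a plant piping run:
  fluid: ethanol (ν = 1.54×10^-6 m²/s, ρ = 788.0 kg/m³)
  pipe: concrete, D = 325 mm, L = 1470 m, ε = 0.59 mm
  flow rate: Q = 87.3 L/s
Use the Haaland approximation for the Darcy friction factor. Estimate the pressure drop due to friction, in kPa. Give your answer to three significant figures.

V = 4Q/(πD²) = 4·0.0873/(π·0.325²) = 1.052 m/s
Re = VD/ν = 1.052·0.325/1.54×10^-6 = 2.22×10^5 → turbulent
ε/D = 0.59/325 = 0.00182
Haaland: f = 0.02363
h_f = f(L/D)V²/(2g) = 0.02363·(1470/0.325)·1.052²/(2·9.81) = 6.033 m
Δp = ρg·h_f = 788.0·9.81·6.033 = 46.64 kPa

Δp ≈ 46.6 kPa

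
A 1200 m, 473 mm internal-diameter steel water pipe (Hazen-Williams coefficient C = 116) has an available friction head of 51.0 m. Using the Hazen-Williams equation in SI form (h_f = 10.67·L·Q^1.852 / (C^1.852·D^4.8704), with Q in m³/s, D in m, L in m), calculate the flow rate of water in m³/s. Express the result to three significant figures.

Rearranging: Q = [h_f·C^1.852·D^4.8704 / (10.67·L)]^(1/1.852)
Q = [51.0·116^1.852·0.473^4.8704 / (10.67·1200)]^0.540 = 0.8197 m³/s

Q ≈ 0.820 m³/s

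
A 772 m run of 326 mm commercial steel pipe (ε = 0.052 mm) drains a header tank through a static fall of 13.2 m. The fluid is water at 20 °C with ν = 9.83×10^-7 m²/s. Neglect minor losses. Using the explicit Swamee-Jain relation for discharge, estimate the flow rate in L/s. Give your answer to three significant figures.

Q ≈ 231 L/s

Swamee-Jain (Type II): Q = -0.965·√(gD⁵h_f/L)·ln[ε/(3.7D) + √(3.17ν²L/(gD³h_f))]
√(gD⁵h_f/L) = √(9.81·0.326⁵·13.2/772) = 0.02485
ε/(3.7D) = 4.31×10^-5; √(3.17ν²L/(gD³h_f)) = 2.30×10^-5
Q = -0.965·0.02485·ln(6.607×10^-5) = 0.2308 m³/s
Check: V = 2.77 m/s, Re = 9.17×10^5, f = 0.01439, h_f = 13.3 m ≈ 13.2 m ✓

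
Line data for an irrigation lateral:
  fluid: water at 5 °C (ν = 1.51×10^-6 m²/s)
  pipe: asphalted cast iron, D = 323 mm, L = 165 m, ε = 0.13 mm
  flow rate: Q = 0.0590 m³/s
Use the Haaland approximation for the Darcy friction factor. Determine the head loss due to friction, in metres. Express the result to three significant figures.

V = 4Q/(πD²) = 4·0.0590/(π·0.323²) = 0.7200 m/s
Re = VD/ν = 0.7200·0.323/1.51×10^-6 = 1.54×10^5 → turbulent
ε/D = 0.13/323 = 4.02×10^-4
Haaland: f = 0.01861
h_f = f(L/D)V²/(2g) = 0.01861·(165/0.323)·0.7200²/(2·9.81) = 0.2512 m

h_f ≈ 0.251 m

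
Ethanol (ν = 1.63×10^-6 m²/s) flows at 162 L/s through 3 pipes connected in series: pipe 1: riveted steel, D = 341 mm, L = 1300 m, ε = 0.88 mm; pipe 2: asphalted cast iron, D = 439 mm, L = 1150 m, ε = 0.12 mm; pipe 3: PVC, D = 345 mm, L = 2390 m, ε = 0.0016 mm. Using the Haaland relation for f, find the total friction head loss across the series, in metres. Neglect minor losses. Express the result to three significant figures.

H ≈ 32.8 m

Pipe 1: V = 1.774 m/s, Re = 3.71×10^5, ε/D = 0.00258, f = 0.02551, h_1 = f(L/D)V²/2g = 15.59 m
Pipe 2: V = 1.070 m/s, Re = 2.88×10^5, ε/D = 2.73×10^-4, f = 0.01668, h_2 = f(L/D)V²/2g = 2.551 m
Pipe 3: V = 1.733 m/s, Re = 3.67×10^5, ε/D = 4.64×10^-6, f = 0.01386, h_3 = f(L/D)V²/2g = 14.70 m
Series → Q common, losses add: H = Σh = 32.84 m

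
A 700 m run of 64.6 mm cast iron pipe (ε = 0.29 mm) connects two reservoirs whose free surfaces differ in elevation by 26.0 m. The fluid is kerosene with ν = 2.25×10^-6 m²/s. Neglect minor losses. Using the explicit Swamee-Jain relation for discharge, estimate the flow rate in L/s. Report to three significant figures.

Swamee-Jain (Type II): Q = -0.965·√(gD⁵h_f/L)·ln[ε/(3.7D) + √(3.17ν²L/(gD³h_f))]
√(gD⁵h_f/L) = √(9.81·0.0646⁵·26.0/700) = 6.403×10^-4
ε/(3.7D) = 0.00121; √(3.17ν²L/(gD³h_f)) = 4.04×10^-4
Q = -0.965·6.403×10^-4·ln(0.001617) = 0.003971 m³/s
Check: V = 1.21 m/s, Re = 3.48×10^4, f = 0.03249, h_f = 26.3 m ≈ 26.0 m ✓

Q ≈ 3.97 L/s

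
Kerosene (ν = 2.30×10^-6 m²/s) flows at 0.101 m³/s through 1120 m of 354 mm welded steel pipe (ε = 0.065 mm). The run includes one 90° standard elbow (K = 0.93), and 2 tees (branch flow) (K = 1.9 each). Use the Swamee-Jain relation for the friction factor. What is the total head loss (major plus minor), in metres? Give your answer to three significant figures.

V = 4Q/(πD²) = 1.026 m/s; V²/2g = 0.05367 m
Re = 1.58×10^5, ε/D = 1.84×10^-4 → f = 0.01759 (Swamee-Jain)
Major: h_f = f(L/D)·V²/2g = 0.01759·3164·0.05367 = 2.987 m
Minor: ΣK = 4.73; h_m = ΣK·V²/2g = 0.2539 m
Total H_L = 2.987 + 0.2539 = 3.241 m

H_L ≈ 3.24 m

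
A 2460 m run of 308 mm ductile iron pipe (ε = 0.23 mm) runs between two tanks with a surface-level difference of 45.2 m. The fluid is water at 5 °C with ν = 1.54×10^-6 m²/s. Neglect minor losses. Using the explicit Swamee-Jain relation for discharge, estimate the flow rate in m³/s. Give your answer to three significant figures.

Q ≈ 0.180 m³/s

Swamee-Jain (Type II): Q = -0.965·√(gD⁵h_f/L)·ln[ε/(3.7D) + √(3.17ν²L/(gD³h_f))]
√(gD⁵h_f/L) = √(9.81·0.308⁵·45.2/2460) = 0.02235
ε/(3.7D) = 2.02×10^-4; √(3.17ν²L/(gD³h_f)) = 3.78×10^-5
Q = -0.965·0.02235·ln(2.396×10^-4) = 0.1798 m³/s
Check: V = 2.41 m/s, Re = 4.83×10^5, f = 0.01919, h_f = 45.5 m ≈ 45.2 m ✓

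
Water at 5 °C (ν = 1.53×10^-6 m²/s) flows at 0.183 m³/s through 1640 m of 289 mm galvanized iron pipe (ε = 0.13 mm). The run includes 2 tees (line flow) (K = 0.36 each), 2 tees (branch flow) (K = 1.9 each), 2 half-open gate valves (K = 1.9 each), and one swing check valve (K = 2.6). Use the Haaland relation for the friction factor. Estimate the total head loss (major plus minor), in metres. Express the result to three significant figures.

H_L ≈ 43.1 m

V = 4Q/(πD²) = 2.790 m/s; V²/2g = 0.3967 m
Re = 5.27×10^5, ε/D = 4.50×10^-4 → f = 0.01721 (Haaland)
Major: h_f = f(L/D)·V²/2g = 0.01721·5675·0.3967 = 38.73 m
Minor: ΣK = 10.9; h_m = ΣK·V²/2g = 4.332 m
Total H_L = 38.73 + 4.332 = 43.07 m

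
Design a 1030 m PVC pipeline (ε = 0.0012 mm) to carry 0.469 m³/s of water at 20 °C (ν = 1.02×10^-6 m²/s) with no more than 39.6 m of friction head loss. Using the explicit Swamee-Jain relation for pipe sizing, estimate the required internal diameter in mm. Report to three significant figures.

Swamee-Jain (Type III): D = 0.66·[ε^1.25·(LQ²/(gh_f))^4.75 + ν·Q^9.4·(L/(gh_f))^5.2]^0.04
LQ²/(gh_f) = 0.5832; L/(gh_f) = 2.651
Term 1 = ε^1.25·(…)^4.75 = 3.07×10^-9; Term 2 = ν·Q^9.4·(…)^5.2 = 1.32×10^-7
D = 0.66·(3.07×10^-9 + 1.32×10^-7)^0.04 = 0.3505 m = 351 mm
Check: V = 4.86 m/s, Re = 1.67×10^6, f = 0.01079, h_f = 38.1 m ≈ 39.6 m ✓

D ≈ 351 mm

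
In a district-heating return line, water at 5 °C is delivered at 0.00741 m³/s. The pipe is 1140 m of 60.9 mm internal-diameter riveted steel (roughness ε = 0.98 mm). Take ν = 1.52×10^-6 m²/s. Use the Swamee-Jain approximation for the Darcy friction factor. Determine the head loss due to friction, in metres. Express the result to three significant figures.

V = 4Q/(πD²) = 4·0.00741/(π·0.0609²) = 2.544 m/s
Re = VD/ν = 2.544·0.0609/1.52×10^-6 = 1.02×10^5 → turbulent
ε/D = 0.98/60.9 = 0.0161
Swamee-Jain: f = 0.04550
h_f = f(L/D)V²/(2g) = 0.04550·(1140/0.0609)·2.544²/(2·9.81) = 280.9 m

h_f ≈ 281 m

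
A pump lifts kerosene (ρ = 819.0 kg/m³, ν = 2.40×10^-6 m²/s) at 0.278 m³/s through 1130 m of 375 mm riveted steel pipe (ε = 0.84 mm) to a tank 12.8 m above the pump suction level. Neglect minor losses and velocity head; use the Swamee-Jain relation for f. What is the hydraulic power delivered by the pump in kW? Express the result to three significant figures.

V = 4Q/(πD²) = 2.517 m/s; Re = 3.93×10^5; ε/D = 0.00224; f = 0.02470
h_f = f(L/D)V²/2g = 24.03 m
Total head H = z + h_f = 12.8 + 24.03 = 36.83 m
P_hyd = ρgQH = 819.0·9.81·0.278·36.83 = 82.27 kW

P_hyd ≈ 82.3 kW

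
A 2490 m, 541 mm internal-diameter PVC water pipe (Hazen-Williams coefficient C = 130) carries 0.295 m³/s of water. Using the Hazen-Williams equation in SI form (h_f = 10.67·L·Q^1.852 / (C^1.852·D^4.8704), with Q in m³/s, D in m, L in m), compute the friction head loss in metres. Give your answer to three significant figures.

h_f = 10.67·2490·0.295^1.852 / (130^1.852·0.541^4.8704) = 6.713 m

h_f ≈ 6.71 m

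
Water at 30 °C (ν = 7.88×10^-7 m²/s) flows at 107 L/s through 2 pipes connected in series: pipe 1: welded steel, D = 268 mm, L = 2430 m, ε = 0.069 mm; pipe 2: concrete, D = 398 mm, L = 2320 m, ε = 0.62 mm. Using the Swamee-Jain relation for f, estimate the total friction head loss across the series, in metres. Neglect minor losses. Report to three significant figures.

Pipe 1: V = 1.897 m/s, Re = 6.45×10^5, ε/D = 2.57×10^-4, f = 0.01574, h_1 = f(L/D)V²/2g = 26.17 m
Pipe 2: V = 0.8601 m/s, Re = 4.34×10^5, ε/D = 0.00156, f = 0.02257, h_2 = f(L/D)V²/2g = 4.959 m
Series → Q common, losses add: H = Σh = 31.13 m

H ≈ 31.1 m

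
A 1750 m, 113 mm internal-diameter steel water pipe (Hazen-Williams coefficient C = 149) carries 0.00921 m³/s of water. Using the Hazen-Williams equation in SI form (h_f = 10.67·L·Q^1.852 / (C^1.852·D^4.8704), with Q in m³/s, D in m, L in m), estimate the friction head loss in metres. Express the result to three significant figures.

h_f ≈ 12.3 m

h_f = 10.67·1750·0.00921^1.852 / (149^1.852·0.113^4.8704) = 12.25 m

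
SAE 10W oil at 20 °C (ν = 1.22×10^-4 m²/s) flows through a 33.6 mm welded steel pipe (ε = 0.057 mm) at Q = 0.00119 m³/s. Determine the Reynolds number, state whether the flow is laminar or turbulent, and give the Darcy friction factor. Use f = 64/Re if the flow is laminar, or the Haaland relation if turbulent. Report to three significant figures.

V = 4Q/(πD²) = 1.342 m/s
Re = VD/ν = 1.342·0.0336/1.22×10^-4 = 370
Re < 2300 → laminar → f = 64/Re = 0.1731

Re ≈ 370; laminar; f = 64/Re ≈ 0.173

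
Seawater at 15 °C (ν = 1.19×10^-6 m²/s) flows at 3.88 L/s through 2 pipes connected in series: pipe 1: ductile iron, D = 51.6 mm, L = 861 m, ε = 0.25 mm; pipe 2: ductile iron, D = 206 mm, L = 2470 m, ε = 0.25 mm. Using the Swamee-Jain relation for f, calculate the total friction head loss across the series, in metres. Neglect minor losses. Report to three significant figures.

Pipe 1: V = 1.855 m/s, Re = 8.05×10^4, ε/D = 0.00484, f = 0.03154, h_1 = f(L/D)V²/2g = 92.35 m
Pipe 2: V = 0.1164 m/s, Re = 2.02×10^4, ε/D = 0.00121, f = 0.02853, h_2 = f(L/D)V²/2g = 0.2363 m
Series → Q common, losses add: H = Σh = 92.59 m

H ≈ 92.6 m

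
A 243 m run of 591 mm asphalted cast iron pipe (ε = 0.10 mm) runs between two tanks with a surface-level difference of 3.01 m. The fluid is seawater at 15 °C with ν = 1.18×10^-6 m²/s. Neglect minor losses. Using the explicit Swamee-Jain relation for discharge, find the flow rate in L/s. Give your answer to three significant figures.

Swamee-Jain (Type II): Q = -0.965·√(gD⁵h_f/L)·ln[ε/(3.7D) + √(3.17ν²L/(gD³h_f))]
√(gD⁵h_f/L) = √(9.81·0.591⁵·3.01/243) = 0.09360
ε/(3.7D) = 4.57×10^-5; √(3.17ν²L/(gD³h_f)) = 1.33×10^-5
Q = -0.965·0.09360·ln(5.900×10^-5) = 0.8796 m³/s
Check: V = 3.21 m/s, Re = 1.61×10^6, f = 0.01406, h_f = 3.03 m ≈ 3.01 m ✓

Q ≈ 880 L/s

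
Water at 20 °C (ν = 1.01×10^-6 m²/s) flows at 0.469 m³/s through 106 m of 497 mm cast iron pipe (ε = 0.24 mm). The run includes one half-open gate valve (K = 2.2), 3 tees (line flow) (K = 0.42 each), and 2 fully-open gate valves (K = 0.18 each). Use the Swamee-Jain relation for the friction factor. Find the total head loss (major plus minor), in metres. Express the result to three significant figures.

H_L ≈ 2.22 m

V = 4Q/(πD²) = 2.418 m/s; V²/2g = 0.2979 m
Re = 1.19×10^6, ε/D = 4.83×10^-4 → f = 0.01710 (Swamee-Jain)
Major: h_f = f(L/D)·V²/2g = 0.01710·213.3·0.2979 = 1.086 m
Minor: ΣK = 3.82; h_m = ΣK·V²/2g = 1.138 m
Total H_L = 1.086 + 1.138 = 2.224 m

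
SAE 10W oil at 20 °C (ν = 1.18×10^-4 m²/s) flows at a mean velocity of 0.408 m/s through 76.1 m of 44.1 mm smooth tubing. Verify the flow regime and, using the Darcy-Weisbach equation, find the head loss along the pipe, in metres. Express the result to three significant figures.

h_f ≈ 6.15 m

Re = VD/ν = 0.408·0.04410/1.18×10^-4 = 152 → laminar (Re < 2300)
f = 64/Re = 0.4197
h_f = f(L/D)V²/(2g) = 0.4197·(76.1/0.04410)·0.408²/(2·9.81) = 6.145 m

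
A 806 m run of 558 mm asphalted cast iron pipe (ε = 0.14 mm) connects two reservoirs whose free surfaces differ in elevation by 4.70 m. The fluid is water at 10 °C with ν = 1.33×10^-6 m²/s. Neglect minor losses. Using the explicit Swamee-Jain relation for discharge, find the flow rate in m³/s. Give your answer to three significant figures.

Q ≈ 0.499 m³/s

Swamee-Jain (Type II): Q = -0.965·√(gD⁵h_f/L)·ln[ε/(3.7D) + √(3.17ν²L/(gD³h_f))]
√(gD⁵h_f/L) = √(9.81·0.558⁵·4.70/806) = 0.05563
ε/(3.7D) = 6.78×10^-5; √(3.17ν²L/(gD³h_f)) = 2.38×10^-5
Q = -0.965·0.05563·ln(9.156×10^-5) = 0.4992 m³/s
Check: V = 2.04 m/s, Re = 8.56×10^5, f = 0.01542, h_f = 4.73 m ≈ 4.70 m ✓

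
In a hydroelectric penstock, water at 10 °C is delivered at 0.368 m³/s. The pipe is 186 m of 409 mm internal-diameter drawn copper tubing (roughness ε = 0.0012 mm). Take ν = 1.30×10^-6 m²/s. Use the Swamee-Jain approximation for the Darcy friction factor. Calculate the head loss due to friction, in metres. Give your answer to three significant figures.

h_f ≈ 2.17 m

V = 4Q/(πD²) = 4·0.368/(π·0.409²) = 2.801 m/s
Re = VD/ν = 2.801·0.409/1.30×10^-6 = 8.81×10^5 → turbulent
ε/D = 0.0012/409 = 2.93×10^-6
Swamee-Jain: f = 0.01193
h_f = f(L/D)V²/(2g) = 0.01193·(186/0.409)·2.801²/(2·9.81) = 2.169 m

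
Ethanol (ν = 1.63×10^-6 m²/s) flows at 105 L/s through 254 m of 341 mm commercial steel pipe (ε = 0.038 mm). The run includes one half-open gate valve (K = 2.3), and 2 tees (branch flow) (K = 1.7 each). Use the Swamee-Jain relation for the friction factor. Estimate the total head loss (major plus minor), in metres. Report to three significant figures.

V = 4Q/(πD²) = 1.150 m/s; V²/2g = 0.06737 m
Re = 2.41×10^5, ε/D = 1.11×10^-4 → f = 0.01603 (Swamee-Jain)
Major: h_f = f(L/D)·V²/2g = 0.01603·744.9·0.06737 = 0.8046 m
Minor: ΣK = 5.70; h_m = ΣK·V²/2g = 0.3840 m
Total H_L = 0.8046 + 0.3840 = 1.189 m

H_L ≈ 1.19 m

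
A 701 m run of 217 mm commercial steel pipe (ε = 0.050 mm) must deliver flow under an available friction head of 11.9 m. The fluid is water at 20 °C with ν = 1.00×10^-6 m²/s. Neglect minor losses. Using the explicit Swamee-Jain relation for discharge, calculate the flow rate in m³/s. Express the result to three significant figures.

Q ≈ 0.0791 m³/s

Swamee-Jain (Type II): Q = -0.965·√(gD⁵h_f/L)·ln[ε/(3.7D) + √(3.17ν²L/(gD³h_f))]
√(gD⁵h_f/L) = √(9.81·0.217⁵·11.9/701) = 0.008952
ε/(3.7D) = 6.23×10^-5; √(3.17ν²L/(gD³h_f)) = 4.32×10^-5
Q = -0.965·0.008952·ln(1.054×10^-4) = 0.07910 m³/s
Check: V = 2.14 m/s, Re = 4.64×10^5, f = 0.01589, h_f = 12.0 m ≈ 11.9 m ✓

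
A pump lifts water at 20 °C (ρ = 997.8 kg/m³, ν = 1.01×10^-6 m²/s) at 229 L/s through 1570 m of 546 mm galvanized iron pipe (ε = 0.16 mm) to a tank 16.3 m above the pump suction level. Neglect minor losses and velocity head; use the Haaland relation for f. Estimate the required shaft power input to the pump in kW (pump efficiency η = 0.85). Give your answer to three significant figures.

V = 4Q/(πD²) = 0.9780 m/s; Re = 5.29×10^5; ε/D = 2.93×10^-4; f = 0.01604
h_f = f(L/D)V²/2g = 2.249 m
Total head H = z + h_f = 16.3 + 2.249 = 18.55 m
P_hyd = ρgQH = 997.8·9.81·0.229·18.55 = 41.58 kW
P_shaft = P_hyd/η = 41.58/0.85 = 48.92 kW

P_shaft ≈ 48.9 kW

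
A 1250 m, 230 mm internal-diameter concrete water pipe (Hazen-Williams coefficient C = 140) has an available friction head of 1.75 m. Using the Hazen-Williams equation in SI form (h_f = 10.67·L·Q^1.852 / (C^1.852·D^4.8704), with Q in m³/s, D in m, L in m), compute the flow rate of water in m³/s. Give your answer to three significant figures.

Q ≈ 0.0235 m³/s

Rearranging: Q = [h_f·C^1.852·D^4.8704 / (10.67·L)]^(1/1.852)
Q = [1.75·140^1.852·0.230^4.8704 / (10.67·1250)]^0.540 = 0.02352 m³/s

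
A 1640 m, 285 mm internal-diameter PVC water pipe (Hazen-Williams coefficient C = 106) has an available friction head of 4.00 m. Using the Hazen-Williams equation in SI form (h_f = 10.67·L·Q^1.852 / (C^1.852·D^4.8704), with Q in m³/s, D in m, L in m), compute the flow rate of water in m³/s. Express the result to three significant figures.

Rearranging: Q = [h_f·C^1.852·D^4.8704 / (10.67·L)]^(1/1.852)
Q = [4.00·106^1.852·0.285^4.8704 / (10.67·1640)]^0.540 = 0.04224 m³/s

Q ≈ 0.0422 m³/s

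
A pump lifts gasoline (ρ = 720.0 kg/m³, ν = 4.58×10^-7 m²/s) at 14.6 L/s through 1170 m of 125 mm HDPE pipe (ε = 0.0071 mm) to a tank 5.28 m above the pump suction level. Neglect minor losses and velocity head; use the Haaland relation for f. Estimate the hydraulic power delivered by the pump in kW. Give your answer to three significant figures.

P_hyd ≈ 1.57 kW

V = 4Q/(πD²) = 1.190 m/s; Re = 3.25×10^5; ε/D = 5.68×10^-5; f = 0.01466
h_f = f(L/D)V²/2g = 9.898 m
Total head H = z + h_f = 5.28 + 9.898 = 15.18 m
P_hyd = ρgQH = 720.0·9.81·0.0146·15.18 = 1.565 kW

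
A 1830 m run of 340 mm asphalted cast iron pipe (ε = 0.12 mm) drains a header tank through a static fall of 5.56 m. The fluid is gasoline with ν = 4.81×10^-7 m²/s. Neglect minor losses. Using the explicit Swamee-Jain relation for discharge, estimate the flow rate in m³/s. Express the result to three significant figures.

Swamee-Jain (Type II): Q = -0.965·√(gD⁵h_f/L)·ln[ε/(3.7D) + √(3.17ν²L/(gD³h_f))]
√(gD⁵h_f/L) = √(9.81·0.340⁵·5.56/1830) = 0.01164
ε/(3.7D) = 9.54×10^-5; √(3.17ν²L/(gD³h_f)) = 2.50×10^-5
Q = -0.965·0.01164·ln(1.204×10^-4) = 0.1013 m³/s
Check: V = 1.12 m/s, Re = 7.89×10^5, f = 0.01637, h_f = 5.60 m ≈ 5.56 m ✓

Q ≈ 0.101 m³/s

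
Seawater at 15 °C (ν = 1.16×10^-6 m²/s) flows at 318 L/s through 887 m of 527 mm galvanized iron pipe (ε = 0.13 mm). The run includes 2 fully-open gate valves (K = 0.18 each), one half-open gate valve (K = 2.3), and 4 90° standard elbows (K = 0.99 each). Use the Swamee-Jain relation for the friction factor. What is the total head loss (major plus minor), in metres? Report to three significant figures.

H_L ≈ 3.56 m

V = 4Q/(πD²) = 1.458 m/s; V²/2g = 0.1083 m
Re = 6.62×10^5, ε/D = 2.47×10^-4 → f = 0.01562 (Swamee-Jain)
Major: h_f = f(L/D)·V²/2g = 0.01562·1683·0.1083 = 2.847 m
Minor: ΣK = 6.62; h_m = ΣK·V²/2g = 0.7171 m
Total H_L = 2.847 + 0.7171 = 3.565 m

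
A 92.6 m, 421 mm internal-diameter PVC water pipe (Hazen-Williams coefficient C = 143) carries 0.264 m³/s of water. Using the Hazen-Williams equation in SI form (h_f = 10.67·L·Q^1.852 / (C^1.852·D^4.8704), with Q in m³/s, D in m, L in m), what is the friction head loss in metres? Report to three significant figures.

h_f = 10.67·92.6·0.264^1.852 / (143^1.852·0.421^4.8704) = 0.5778 m

h_f ≈ 0.578 m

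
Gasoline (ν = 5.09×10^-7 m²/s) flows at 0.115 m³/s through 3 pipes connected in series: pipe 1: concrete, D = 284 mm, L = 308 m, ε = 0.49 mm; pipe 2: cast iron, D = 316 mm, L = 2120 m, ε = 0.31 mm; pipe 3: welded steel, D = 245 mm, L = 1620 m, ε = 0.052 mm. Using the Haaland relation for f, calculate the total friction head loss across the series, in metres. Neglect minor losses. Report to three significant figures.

Pipe 1: V = 1.815 m/s, Re = 1.01×10^6, ε/D = 0.00173, f = 0.02275, h_1 = f(L/D)V²/2g = 4.144 m
Pipe 2: V = 1.466 m/s, Re = 9.10×10^5, ε/D = 9.81×10^-4, f = 0.01988, h_2 = f(L/D)V²/2g = 14.62 m
Pipe 3: V = 2.439 m/s, Re = 1.17×10^6, ε/D = 2.12×10^-4, f = 0.01462, h_3 = f(L/D)V²/2g = 29.33 m
Series → Q common, losses add: H = Σh = 48.09 m

H ≈ 48.1 m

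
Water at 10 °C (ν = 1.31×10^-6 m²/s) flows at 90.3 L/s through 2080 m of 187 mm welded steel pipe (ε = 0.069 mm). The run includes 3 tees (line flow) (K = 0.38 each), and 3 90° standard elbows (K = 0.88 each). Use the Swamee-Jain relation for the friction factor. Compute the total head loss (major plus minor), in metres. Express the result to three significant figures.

H_L ≈ 106 m

V = 4Q/(πD²) = 3.288 m/s; V²/2g = 0.5510 m
Re = 4.69×10^5, ε/D = 3.69×10^-4 → f = 0.01696 (Swamee-Jain)
Major: h_f = f(L/D)·V²/2g = 0.01696·11123·0.5510 = 104.0 m
Minor: ΣK = 3.78; h_m = ΣK·V²/2g = 2.083 m
Total H_L = 104.0 + 2.083 = 106.0 m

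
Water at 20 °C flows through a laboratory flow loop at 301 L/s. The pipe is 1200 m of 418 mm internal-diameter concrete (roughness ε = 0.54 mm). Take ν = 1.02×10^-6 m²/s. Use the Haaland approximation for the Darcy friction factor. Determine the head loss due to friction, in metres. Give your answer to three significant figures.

h_f ≈ 14.9 m

V = 4Q/(πD²) = 4·0.301/(π·0.418²) = 2.193 m/s
Re = VD/ν = 2.193·0.418/1.02×10^-6 = 8.99×10^5 → turbulent
ε/D = 0.54/418 = 0.00129
Haaland: f = 0.02121
h_f = f(L/D)V²/(2g) = 0.02121·(1200/0.418)·2.193²/(2·9.81) = 14.93 m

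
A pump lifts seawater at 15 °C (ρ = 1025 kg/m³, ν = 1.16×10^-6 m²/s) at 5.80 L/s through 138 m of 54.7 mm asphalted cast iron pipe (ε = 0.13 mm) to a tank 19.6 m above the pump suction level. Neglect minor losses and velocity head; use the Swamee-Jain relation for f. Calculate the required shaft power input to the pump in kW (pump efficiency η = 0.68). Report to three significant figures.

P_shaft ≈ 3.43 kW

V = 4Q/(πD²) = 2.468 m/s; Re = 1.16×10^5; ε/D = 0.00238; f = 0.02607
h_f = f(L/D)V²/2g = 20.42 m
Total head H = z + h_f = 19.6 + 20.42 = 40.02 m
P_hyd = ρgQH = 1025·9.81·0.00580·40.02 = 2.334 kW
P_shaft = P_hyd/η = 2.334/0.68 = 3.433 kW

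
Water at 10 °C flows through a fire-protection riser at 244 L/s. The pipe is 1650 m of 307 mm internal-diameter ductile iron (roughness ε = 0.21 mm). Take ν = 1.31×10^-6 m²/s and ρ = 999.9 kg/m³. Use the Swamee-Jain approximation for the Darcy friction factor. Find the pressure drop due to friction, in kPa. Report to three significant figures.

Δp ≈ 542 kPa

V = 4Q/(πD²) = 4·0.244/(π·0.307²) = 3.296 m/s
Re = VD/ν = 3.296·0.307/1.31×10^-6 = 7.72×10^5 → turbulent
ε/D = 0.21/307 = 6.84×10^-4
Swamee-Jain: f = 0.01856
h_f = f(L/D)V²/(2g) = 0.01856·(1650/0.307)·3.296²/(2·9.81) = 55.24 m
Δp = ρg·h_f = 999.9·9.81·55.24 = 541.9 kPa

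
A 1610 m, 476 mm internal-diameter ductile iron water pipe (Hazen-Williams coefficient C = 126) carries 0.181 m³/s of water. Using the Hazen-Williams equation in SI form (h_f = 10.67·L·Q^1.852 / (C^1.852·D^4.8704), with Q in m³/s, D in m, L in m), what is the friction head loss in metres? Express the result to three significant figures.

h_f = 10.67·1610·0.181^1.852 / (126^1.852·0.476^4.8704) = 3.471 m

h_f ≈ 3.47 m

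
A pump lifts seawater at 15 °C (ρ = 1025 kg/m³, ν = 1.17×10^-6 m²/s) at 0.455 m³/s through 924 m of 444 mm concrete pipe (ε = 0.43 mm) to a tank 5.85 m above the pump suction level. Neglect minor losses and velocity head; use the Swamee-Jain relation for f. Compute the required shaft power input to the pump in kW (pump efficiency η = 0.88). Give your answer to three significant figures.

P_shaft ≈ 125 kW

V = 4Q/(πD²) = 2.939 m/s; Re = 1.12×10^6; ε/D = 9.68×10^-4; f = 0.01985
h_f = f(L/D)V²/2g = 18.18 m
Total head H = z + h_f = 5.85 + 18.18 = 24.03 m
P_hyd = ρgQH = 1025·9.81·0.455·24.03 = 109.9 kW
P_shaft = P_hyd/η = 109.9/0.88 = 124.9 kW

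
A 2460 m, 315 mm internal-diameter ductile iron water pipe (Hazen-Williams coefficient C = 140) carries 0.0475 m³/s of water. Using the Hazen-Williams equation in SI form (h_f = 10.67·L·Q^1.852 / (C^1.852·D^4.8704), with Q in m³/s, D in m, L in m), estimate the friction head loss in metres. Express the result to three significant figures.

h_f = 10.67·2460·0.0475^1.852 / (140^1.852·0.315^4.8704) = 2.736 m

h_f ≈ 2.74 m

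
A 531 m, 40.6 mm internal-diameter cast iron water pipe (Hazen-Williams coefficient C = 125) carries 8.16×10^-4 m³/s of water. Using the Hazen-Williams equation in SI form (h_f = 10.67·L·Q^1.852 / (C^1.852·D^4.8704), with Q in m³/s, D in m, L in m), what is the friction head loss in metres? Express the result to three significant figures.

h_f ≈ 8.46 m

h_f = 10.67·531·8.16×10^-4^1.852 / (125^1.852·0.0406^4.8704) = 8.458 m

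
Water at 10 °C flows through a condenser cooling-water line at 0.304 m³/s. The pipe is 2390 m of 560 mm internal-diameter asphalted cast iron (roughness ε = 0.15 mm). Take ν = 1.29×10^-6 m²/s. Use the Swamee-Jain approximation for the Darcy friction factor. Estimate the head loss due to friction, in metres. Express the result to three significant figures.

h_f ≈ 5.31 m

V = 4Q/(πD²) = 4·0.304/(π·0.560²) = 1.234 m/s
Re = VD/ν = 1.234·0.560/1.29×10^-6 = 5.36×10^5 → turbulent
ε/D = 0.15/560 = 2.68×10^-4
Swamee-Jain: f = 0.01603
h_f = f(L/D)V²/(2g) = 0.01603·(2390/0.560)·1.234²/(2·9.81) = 5.312 m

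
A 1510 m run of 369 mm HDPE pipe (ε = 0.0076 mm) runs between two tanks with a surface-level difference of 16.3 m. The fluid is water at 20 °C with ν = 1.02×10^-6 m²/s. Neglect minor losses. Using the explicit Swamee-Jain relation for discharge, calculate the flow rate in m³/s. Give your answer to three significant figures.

Swamee-Jain (Type II): Q = -0.965·√(gD⁵h_f/L)·ln[ε/(3.7D) + √(3.17ν²L/(gD³h_f))]
√(gD⁵h_f/L) = √(9.81·0.369⁵·16.3/1510) = 0.02692
ε/(3.7D) = 5.57×10^-6; √(3.17ν²L/(gD³h_f)) = 2.49×10^-5
Q = -0.965·0.02692·ln(3.046×10^-5) = 0.2701 m³/s
Check: V = 2.53 m/s, Re = 9.14×10^5, f = 0.01225, h_f = 16.3 m ≈ 16.3 m ✓

Q ≈ 0.270 m³/s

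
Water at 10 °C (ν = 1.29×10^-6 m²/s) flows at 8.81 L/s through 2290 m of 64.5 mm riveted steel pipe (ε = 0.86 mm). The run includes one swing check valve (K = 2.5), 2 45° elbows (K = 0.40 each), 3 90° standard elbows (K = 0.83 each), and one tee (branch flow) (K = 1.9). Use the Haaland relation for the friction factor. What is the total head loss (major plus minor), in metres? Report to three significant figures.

V = 4Q/(πD²) = 2.696 m/s; V²/2g = 0.3705 m
Re = 1.35×10^5, ε/D = 0.0133 → f = 0.04232 (Haaland)
Major: h_f = f(L/D)·V²/2g = 0.04232·35504·0.3705 = 556.7 m
Minor: ΣK = 7.69; h_m = ΣK·V²/2g = 2.849 m
Total H_L = 556.7 + 2.849 = 559.5 m

H_L ≈ 560 m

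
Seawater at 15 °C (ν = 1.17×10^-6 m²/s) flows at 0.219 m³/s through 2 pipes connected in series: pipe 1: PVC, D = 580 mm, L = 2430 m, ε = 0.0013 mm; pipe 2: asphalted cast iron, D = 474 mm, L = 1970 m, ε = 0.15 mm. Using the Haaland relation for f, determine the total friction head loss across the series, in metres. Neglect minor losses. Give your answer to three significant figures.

H ≈ 7.30 m

Pipe 1: V = 0.8289 m/s, Re = 4.11×10^5, ε/D = 2.24×10^-6, f = 0.01356, h_1 = f(L/D)V²/2g = 1.989 m
Pipe 2: V = 1.241 m/s, Re = 5.03×10^5, ε/D = 3.16×10^-4, f = 0.01628, h_2 = f(L/D)V²/2g = 5.312 m
Series → Q common, losses add: H = Σh = 7.301 m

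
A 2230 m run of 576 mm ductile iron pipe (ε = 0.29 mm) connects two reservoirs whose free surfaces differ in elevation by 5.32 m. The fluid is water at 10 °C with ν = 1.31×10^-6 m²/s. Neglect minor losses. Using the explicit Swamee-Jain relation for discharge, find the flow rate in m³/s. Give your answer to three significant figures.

Swamee-Jain (Type II): Q = -0.965·√(gD⁵h_f/L)·ln[ε/(3.7D) + √(3.17ν²L/(gD³h_f))]
√(gD⁵h_f/L) = √(9.81·0.576⁵·5.32/2230) = 0.03852
ε/(3.7D) = 1.36×10^-4; √(3.17ν²L/(gD³h_f)) = 3.49×10^-5
Q = -0.965·0.03852·ln(1.709×10^-4) = 0.3224 m³/s
Check: V = 1.24 m/s, Re = 5.44×10^5, f = 0.01773, h_f = 5.36 m ≈ 5.32 m ✓

Q ≈ 0.322 m³/s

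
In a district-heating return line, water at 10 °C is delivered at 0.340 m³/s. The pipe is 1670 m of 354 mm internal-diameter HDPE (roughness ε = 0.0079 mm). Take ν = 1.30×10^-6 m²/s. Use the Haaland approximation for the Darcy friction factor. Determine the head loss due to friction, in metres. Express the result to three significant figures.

V = 4Q/(πD²) = 4·0.340/(π·0.354²) = 3.454 m/s
Re = VD/ν = 3.454·0.354/1.30×10^-6 = 9.41×10^5 → turbulent
ε/D = 0.0079/354 = 2.23×10^-5
Haaland: f = 0.01211
h_f = f(L/D)V²/(2g) = 0.01211·(1670/0.354)·3.454²/(2·9.81) = 34.75 m

h_f ≈ 34.7 m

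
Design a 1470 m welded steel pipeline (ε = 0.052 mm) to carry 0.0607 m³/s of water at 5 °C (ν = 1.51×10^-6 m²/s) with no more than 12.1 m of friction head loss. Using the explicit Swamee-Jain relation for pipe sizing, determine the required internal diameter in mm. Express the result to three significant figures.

D ≈ 232 mm

Swamee-Jain (Type III): D = 0.66·[ε^1.25·(LQ²/(gh_f))^4.75 + ν·Q^9.4·(L/(gh_f))^5.2]^0.04
LQ²/(gh_f) = 0.04563; L/(gh_f) = 12.38
Term 1 = ε^1.25·(…)^4.75 = 1.89×10^-12; Term 2 = ν·Q^9.4·(…)^5.2 = 2.65×10^-12
D = 0.66·(1.89×10^-12 + 2.65×10^-12)^0.04 = 0.2322 m = 232 mm
Check: V = 1.43 m/s, Re = 2.20×10^5, f = 0.01709, h_f = 11.3 m ≈ 12.1 m ✓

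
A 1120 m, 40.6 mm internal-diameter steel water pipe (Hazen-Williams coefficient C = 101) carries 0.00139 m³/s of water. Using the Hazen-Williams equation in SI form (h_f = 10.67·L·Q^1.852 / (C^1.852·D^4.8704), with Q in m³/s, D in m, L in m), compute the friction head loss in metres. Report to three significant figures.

h_f ≈ 71.0 m

h_f = 10.67·1120·0.00139^1.852 / (101^1.852·0.0406^4.8704) = 71.00 m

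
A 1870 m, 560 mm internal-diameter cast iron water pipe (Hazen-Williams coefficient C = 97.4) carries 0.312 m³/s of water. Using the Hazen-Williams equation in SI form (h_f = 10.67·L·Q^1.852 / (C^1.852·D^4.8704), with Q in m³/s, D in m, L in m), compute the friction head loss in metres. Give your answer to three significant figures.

h_f = 10.67·1870·0.312^1.852 / (97.4^1.852·0.560^4.8704) = 8.069 m

h_f ≈ 8.07 m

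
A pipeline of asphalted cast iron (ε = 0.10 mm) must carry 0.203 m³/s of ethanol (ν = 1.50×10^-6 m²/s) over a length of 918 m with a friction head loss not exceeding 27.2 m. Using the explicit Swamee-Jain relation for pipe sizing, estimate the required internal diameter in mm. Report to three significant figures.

D ≈ 290 mm

Swamee-Jain (Type III): D = 0.66·[ε^1.25·(LQ²/(gh_f))^4.75 + ν·Q^9.4·(L/(gh_f))^5.2]^0.04
LQ²/(gh_f) = 0.1418; L/(gh_f) = 3.440
Term 1 = ε^1.25·(…)^4.75 = 9.33×10^-10; Term 2 = ν·Q^9.4·(…)^5.2 = 2.86×10^-10
D = 0.66·(9.33×10^-10 + 2.86×10^-10)^0.04 = 0.2904 m = 290 mm
Check: V = 3.06 m/s, Re = 5.93×10^5, f = 0.01654, h_f = 25.0 m ≈ 27.2 m ✓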